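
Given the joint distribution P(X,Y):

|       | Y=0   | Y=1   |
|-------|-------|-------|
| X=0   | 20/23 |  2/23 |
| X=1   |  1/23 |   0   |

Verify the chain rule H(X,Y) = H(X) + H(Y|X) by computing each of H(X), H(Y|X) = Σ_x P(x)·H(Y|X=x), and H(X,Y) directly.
H(X) = 0.2580 bits, H(Y|X) = 0.4204 bits, H(X,Y) = 0.6784 bits

Marginal of X (row sums):
  P(X=0) = 20/23 + 2/23 = 22/23
  P(X=1) = 1/23 + 0 = 1/23
H(X) = -[(22/23)·log₂(22/23) + (1/23)·log₂(1/23)]
  = 0.0613 + 0.1967 = 0.2580 bits

H(Y|X) = Σ_x P(x)·H(Y|X=x):
  X=0: P(X=0) = 22/23, P(Y|X=0) = (10/11, 1/11) → H(Y|X=0) = 0.4395
  X=1: P(X=1) = 1/23, P(Y|X=1) = (1, 0) → H(Y|X=1) = 0.0000
H(Y|X) = (22/23)·0.4395 + (1/23)·0.0000 = 0.4204 bits

H(X,Y) = -Σ_{x,y} P(x,y) log₂ P(x,y). Per-cell terms -P(x,y)·log₂P(x,y):
  X=0: 0.1753, 0.3064
  X=1: 0.1967, 0.0000
  (cells with P = 0 contribute 0)
Sum of the 4 terms: H(X,Y) = 0.6784 bits

Chain rule check:
  H(X) + H(Y|X) = 0.2580 + 0.4204 = 0.6784 bits
  H(X,Y) = 0.6784 bits
✓ Chain rule verified.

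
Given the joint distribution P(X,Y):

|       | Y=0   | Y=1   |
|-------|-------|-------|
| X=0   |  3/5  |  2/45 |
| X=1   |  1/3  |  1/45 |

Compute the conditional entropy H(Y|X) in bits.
0.3532 bits

H(Y|X) = H(X,Y) - H(X)

H(X,Y) = -Σ_{x,y} P(x,y) log₂ P(x,y). Per-cell terms -P(x,y)·log₂P(x,y):
  X=0: 0.442179, 0.199638
  X=1: 0.528321, 0.122041
Sum of the 4 terms: H(X,Y) = 1.292179 bits

Marginal of X (row sums):
  P(X=0) = 3/5 + 2/45 = 29/45
  P(X=1) = 1/3 + 1/45 = 16/45
H(X) = -[(29/45)·log₂(29/45) + (16/45)·log₂(16/45)]
  = 0.408495 + 0.530437 = 0.938932 bits

H(Y|X) = H(X,Y) - H(X) = 1.292179 - 0.938932 = 0.3532 bits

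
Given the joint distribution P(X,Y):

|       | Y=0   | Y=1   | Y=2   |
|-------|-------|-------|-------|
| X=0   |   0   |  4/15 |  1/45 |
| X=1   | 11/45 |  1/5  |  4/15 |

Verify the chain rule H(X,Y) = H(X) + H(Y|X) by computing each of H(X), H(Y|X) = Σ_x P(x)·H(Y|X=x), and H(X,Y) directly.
H(X) = 0.8673 bits, H(Y|X) = 1.2330 bits, H(X,Y) = 2.1002 bits

Marginal of X (row sums):
  P(X=0) = 0 + 4/15 + 1/45 = 13/45
  P(X=1) = 11/45 + 1/5 + 4/15 = 32/45
H(X) = -[(13/45)·log₂(13/45) + (32/45)·log₂(32/45)]
  = 0.51752 + 0.34976 = 0.8673 bits

H(Y|X) = Σ_x P(x)·H(Y|X=x):
  X=0: P(X=0) = 13/45, P(Y|X=0) = (0, 12/13, 1/13) → H(Y|X=0) = 0.39124
  X=1: P(X=1) = 32/45, P(Y|X=1) = (11/32, 9/32, 3/8) → H(Y|X=1) = 1.57492
H(Y|X) = (13/45)·0.39124 + (32/45)·1.57492 = 1.2330 bits

H(X,Y) = -Σ_{x,y} P(x,y) log₂ P(x,y). Per-cell terms -P(x,y)·log₂P(x,y):
  X=0: 0.00000, 0.50850, 0.12204
  X=1: 0.49681, 0.46439, 0.50850
  (cells with P = 0 contribute 0)
Sum of the 6 terms: H(X,Y) = 2.1002 bits

Chain rule check:
  H(X) + H(Y|X) = 0.8673 + 1.2330 = 2.1003 bits
  H(X,Y) = 2.1002 bits
✓ Chain rule verified (Δ = 0.0001 is 4-dp rounding noise: each of the three values was rounded independently).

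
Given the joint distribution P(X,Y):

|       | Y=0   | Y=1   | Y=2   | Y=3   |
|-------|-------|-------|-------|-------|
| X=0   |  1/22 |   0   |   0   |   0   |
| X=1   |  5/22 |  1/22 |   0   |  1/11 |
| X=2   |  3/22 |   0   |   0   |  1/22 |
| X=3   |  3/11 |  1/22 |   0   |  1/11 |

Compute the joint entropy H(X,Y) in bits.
2.8288 bits

H(X,Y) = -Σ_{x,y} P(x,y) log₂ P(x,y). Per-cell terms -P(x,y)·log₂P(x,y):
  X=0: 0.2027, 0.0000, 0.0000, 0.0000
  X=1: 0.4858, 0.2027, 0.0000, 0.3145
  X=2: 0.3920, 0.0000, 0.0000, 0.2027
  X=3: 0.5112, 0.2027, 0.0000, 0.3145
  (cells with P = 0 contribute 0)
Sum of the 16 terms: H(X,Y) = 2.8288 bits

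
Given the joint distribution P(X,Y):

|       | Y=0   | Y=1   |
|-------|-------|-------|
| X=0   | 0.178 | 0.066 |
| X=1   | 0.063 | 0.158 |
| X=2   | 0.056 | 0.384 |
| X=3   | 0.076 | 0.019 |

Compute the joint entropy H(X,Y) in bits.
2.5282 bits

H(X,Y) = -Σ_{x,y} P(x,y) log₂ P(x,y). Per-cell terms -P(x,y)·log₂P(x,y):
  X=0: 0.4432, 0.2588
  X=1: 0.2513, 0.4206
  X=2: 0.2329, 0.5302
  X=3: 0.2826, 0.1086
Sum of the 8 terms: H(X,Y) = 2.5282 bits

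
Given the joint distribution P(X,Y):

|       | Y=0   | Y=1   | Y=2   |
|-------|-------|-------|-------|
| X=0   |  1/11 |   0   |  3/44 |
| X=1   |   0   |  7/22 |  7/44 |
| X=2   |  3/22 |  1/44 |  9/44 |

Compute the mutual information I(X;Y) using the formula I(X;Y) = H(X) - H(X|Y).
0.4895 bits

I(X;Y) = H(X) - H(X|Y)

Marginal of X (row sums):
  P(X=0) = 1/11 + 0 + 3/44 = 7/44
  P(X=1) = 0 + 7/22 + 7/44 = 21/44
  P(X=2) = 3/22 + 1/44 + 9/44 = 4/11
H(X) = -[(7/44)·log₂(7/44) + (21/44)·log₂(21/44) + (4/11)·log₂(4/11)]
  = 0.4219 + 0.5093 + 0.5307 = 1.4619 bits

Marginal of Y (column sums):
  P(Y=0) = 1/11 + 0 + 3/22 = 5/22
  P(Y=1) = 0 + 7/22 + 1/44 = 15/44
  P(Y=2) = 3/44 + 7/44 + 9/44 = 19/44
H(X|Y) = Σ_y P(y)·H(X|Y=y):
  Y=0: P(Y=0) = 5/22, P(X|Y=0) = (2/5, 0, 3/5) → H(X|Y=0) = 0.9710
  Y=1: P(Y=1) = 15/44, P(X|Y=1) = (0, 14/15, 1/15) → H(X|Y=1) = 0.3534
  Y=2: P(Y=2) = 19/44, P(X|Y=2) = (3/19, 7/19, 9/19) → H(X|Y=2) = 1.4618
H(X|Y) = (5/22)·0.9710 + (15/44)·0.3534 + (19/44)·1.4618 = 0.9724 bits

I(X;Y) = H(X) - H(X|Y) = 1.4619 - 0.9724 = 0.4895 bits

Cross-check via I(X;Y) = H(X) + H(Y) - H(X,Y): computing H(Y) from the column sums and H(X,Y) from the 9 cells in the same way gives H(Y) = 1.5382 bits and H(X,Y) = 2.5106 bits, so
I(X;Y) = 1.4619 + 1.5382 - 2.5106 = 0.4895 bits ✓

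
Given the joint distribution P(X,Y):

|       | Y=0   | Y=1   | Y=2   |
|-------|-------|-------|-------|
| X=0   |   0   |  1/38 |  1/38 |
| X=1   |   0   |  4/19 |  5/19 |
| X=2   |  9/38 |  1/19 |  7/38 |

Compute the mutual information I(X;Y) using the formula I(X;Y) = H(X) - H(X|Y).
0.3437 bits

I(X;Y) = H(X) - H(X|Y)

Marginal of X (row sums):
  P(X=0) = 0 + 1/38 + 1/38 = 1/19
  P(X=1) = 0 + 4/19 + 5/19 = 9/19
  P(X=2) = 9/38 + 1/19 + 7/38 = 9/19
H(X) = -[(1/19)·log₂(1/19) + (9/19)·log₂(9/19) + (9/19)·log₂(9/19)]
  = 0.2236 + 0.5106 + 0.5106 = 1.2448 bits

Marginal of Y (column sums):
  P(Y=0) = 0 + 0 + 9/38 = 9/38
  P(Y=1) = 1/38 + 4/19 + 1/19 = 11/38
  P(Y=2) = 1/38 + 5/19 + 7/38 = 9/19
H(X|Y) = Σ_y P(y)·H(X|Y=y):
  Y=0: P(Y=0) = 9/38, P(X|Y=0) = (0, 0, 1) → H(X|Y=0) = 0.0000
  Y=1: P(Y=1) = 11/38, P(X|Y=1) = (1/11, 8/11, 2/11) → H(X|Y=1) = 1.0958
  Y=2: P(Y=2) = 9/19, P(X|Y=2) = (1/18, 5/9, 7/18) → H(X|Y=2) = 1.2327
H(X|Y) = (9/38)·0.0000 + (11/38)·1.0958 + (9/19)·1.2327 = 0.9011 bits

I(X;Y) = H(X) - H(X|Y) = 1.2448 - 0.9011 = 0.3437 bits

Cross-check via I(X;Y) = H(X) + H(Y) - H(X,Y): computing H(Y) from the column sums and H(X,Y) from the 9 cells in the same way gives H(Y) = 1.5205 bits and H(X,Y) = 2.4216 bits, so
I(X;Y) = 1.2448 + 1.5205 - 2.4216 = 0.3437 bits ✓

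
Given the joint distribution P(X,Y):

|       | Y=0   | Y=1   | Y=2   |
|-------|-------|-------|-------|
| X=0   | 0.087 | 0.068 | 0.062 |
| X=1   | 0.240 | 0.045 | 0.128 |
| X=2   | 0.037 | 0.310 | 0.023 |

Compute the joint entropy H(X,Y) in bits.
2.7190 bits

H(X,Y) = -Σ_{x,y} P(x,y) log₂ P(x,y). Per-cell terms -P(x,y)·log₂P(x,y):
  X=0: 0.30649, 0.26373, 0.24872
  X=1: 0.49413, 0.20133, 0.37962
  X=2: 0.17598, 0.52379, 0.12517
Sum of the 9 terms: H(X,Y) = 2.7190 bits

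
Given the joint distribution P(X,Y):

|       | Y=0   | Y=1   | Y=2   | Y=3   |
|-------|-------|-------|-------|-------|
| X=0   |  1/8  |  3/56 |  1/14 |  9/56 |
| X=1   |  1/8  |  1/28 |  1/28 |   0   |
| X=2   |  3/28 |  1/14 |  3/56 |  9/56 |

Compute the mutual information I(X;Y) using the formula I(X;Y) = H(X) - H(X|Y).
0.1399 bits

I(X;Y) = H(X) - H(X|Y)

Marginal of X (row sums):
  P(X=0) = 1/8 + 3/56 + 1/14 + 9/56 = 23/56
  P(X=1) = 1/8 + 1/28 + 1/28 + 0 = 11/56
  P(X=2) = 3/28 + 1/14 + 3/56 + 9/56 = 11/28
H(X) = -[(23/56)·log₂(23/56) + (11/56)·log₂(11/56) + (11/28)·log₂(11/28)]
  = 0.5273 + 0.4612 + 0.5295 = 1.5180 bits

Marginal of Y (column sums):
  P(Y=0) = 1/8 + 1/8 + 3/28 = 5/14
  P(Y=1) = 3/56 + 1/28 + 1/14 = 9/56
  P(Y=2) = 1/14 + 1/28 + 3/56 = 9/56
  P(Y=3) = 9/56 + 0 + 9/56 = 9/28
H(X|Y) = Σ_y P(y)·H(X|Y=y):
  Y=0: P(Y=0) = 5/14, P(X|Y=0) = (7/20, 7/20, 3/10) → H(X|Y=0) = 1.5813
  Y=1: P(Y=1) = 9/56, P(X|Y=1) = (1/3, 2/9, 4/9) → H(X|Y=1) = 1.5305
  Y=2: P(Y=2) = 9/56, P(X|Y=2) = (4/9, 2/9, 1/3) → H(X|Y=2) = 1.5305
  Y=3: P(Y=3) = 9/28, P(X|Y=3) = (1/2, 0, 1/2) → H(X|Y=3) = 1.0000
H(X|Y) = (5/14)·1.5813 + (9/56)·1.5305 + (9/56)·1.5305 + (9/28)·1.0000 = 1.3781 bits

I(X;Y) = H(X) - H(X|Y) = 1.5180 - 1.3781 = 0.1399 bits

Cross-check via I(X;Y) = H(X) + H(Y) - H(X,Y): computing H(Y) from the column sums and H(X,Y) from the 12 cells in the same way gives H(Y) = 1.9046 bits and H(X,Y) = 3.2827 bits, so
I(X;Y) = 1.5180 + 1.9046 - 3.2827 = 0.1399 bits ✓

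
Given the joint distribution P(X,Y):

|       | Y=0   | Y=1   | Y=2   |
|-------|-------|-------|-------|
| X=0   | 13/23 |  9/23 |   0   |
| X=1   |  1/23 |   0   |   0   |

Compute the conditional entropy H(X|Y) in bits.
0.2260 bits

H(X|Y) = H(X,Y) - H(Y)

H(X,Y) = -Σ_{x,y} P(x,y) log₂ P(x,y). Per-cell terms -P(x,y)·log₂P(x,y):
  X=0: 0.46524, 0.52968, 0.00000
  X=1: 0.19668, 0.00000, 0.00000
  (cells with P = 0 contribute 0)
Sum of the 6 terms: H(X,Y) = 1.1916 bits

Marginal of Y (column sums):
  P(Y=0) = 13/23 + 1/23 = 14/23
  P(Y=1) = 9/23 + 0 = 9/23
  P(Y=2) = 0 + 0 = 0
H(Y) = -[(14/23)·log₂(14/23) + (9/23)·log₂(9/23)]   (outcomes with P = 0 contribute 0)
  = 0.43595 + 0.52968 = 0.9656 bits

H(X|Y) = H(X,Y) - H(Y) = 1.1916 - 0.9656 = 0.2260 bits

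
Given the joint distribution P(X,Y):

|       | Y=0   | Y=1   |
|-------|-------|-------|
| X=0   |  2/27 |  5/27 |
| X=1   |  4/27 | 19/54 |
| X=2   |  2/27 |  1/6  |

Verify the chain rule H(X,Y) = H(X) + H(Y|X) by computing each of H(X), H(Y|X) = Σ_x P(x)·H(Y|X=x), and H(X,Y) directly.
H(X) = 1.4995 bits, H(Y|X) = 0.8765 bits, H(X,Y) = 2.3760 bits

Marginal of X (row sums):
  P(X=0) = 2/27 + 5/27 = 7/27
  P(X=1) = 4/27 + 19/54 = 1/2
  P(X=2) = 2/27 + 1/6 = 13/54
H(X) = -[(7/27)·log₂(7/27) + (1/2)·log₂(1/2) + (13/54)·log₂(13/54)]
  = 0.50492 + 0.50000 + 0.49459 = 1.4995 bits

H(Y|X) = Σ_x P(x)·H(Y|X=x):
  X=0: P(X=0) = 7/27, P(Y|X=0) = (2/7, 5/7) → H(Y|X=0) = 0.86312
  X=1: P(X=1) = 1/2, P(Y|X=1) = (8/27, 19/27) → H(Y|X=1) = 0.87672
  X=2: P(X=2) = 13/54, P(Y|X=2) = (4/13, 9/13) → H(Y|X=2) = 0.89049
H(Y|X) = (7/27)·0.86312 + (1/2)·0.87672 + (13/54)·0.89049 = 0.8765 bits

H(X,Y) = -Σ_{x,y} P(x,y) log₂ P(x,y). Per-cell terms -P(x,y)·log₂P(x,y):
  X=0: 0.27814, 0.45055
  X=1: 0.40813, 0.53023
  X=2: 0.27814, 0.43083
Sum of the 6 terms: H(X,Y) = 2.3760 bits

Chain rule check:
  H(X) + H(Y|X) = 1.4995 + 0.8765 = 2.3760 bits
  H(X,Y) = 2.3760 bits
✓ Chain rule verified.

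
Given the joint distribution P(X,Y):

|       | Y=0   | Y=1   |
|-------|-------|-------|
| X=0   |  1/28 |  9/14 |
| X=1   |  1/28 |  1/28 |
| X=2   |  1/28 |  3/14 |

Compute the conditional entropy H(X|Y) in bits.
1.0815 bits

H(X|Y) = H(X,Y) - H(Y)

H(X,Y) = -Σ_{x,y} P(x,y) log₂ P(x,y). Per-cell terms -P(x,y)·log₂P(x,y):
  X=0: 0.17169, 0.40978
  X=1: 0.17169, 0.17169
  X=2: 0.17169, 0.47623
Sum of the 6 terms: H(X,Y) = 1.57277 bits

Marginal of Y (column sums):
  P(Y=0) = 1/28 + 1/28 + 1/28 = 3/28
  P(Y=1) = 9/14 + 1/28 + 3/14 = 25/28
H(Y) = -[(3/28)·log₂(3/28) + (25/28)·log₂(25/28)]
  = 0.34526 + 0.14598 = 0.49124 bits

H(X|Y) = H(X,Y) - H(Y) = 1.57277 - 0.49124 = 1.0815 bits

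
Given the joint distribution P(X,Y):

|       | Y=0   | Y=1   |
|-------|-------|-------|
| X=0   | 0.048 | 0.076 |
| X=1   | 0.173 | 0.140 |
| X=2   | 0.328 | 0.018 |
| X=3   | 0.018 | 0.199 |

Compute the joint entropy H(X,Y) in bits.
2.5275 bits

H(X,Y) = -Σ_{x,y} P(x,y) log₂ P(x,y). Per-cell terms -P(x,y)·log₂P(x,y):
  X=0: 0.2103, 0.2826
  X=1: 0.4379, 0.3971
  X=2: 0.5275, 0.1043
  X=3: 0.1043, 0.4635
Sum of the 8 terms: H(X,Y) = 2.5275 bits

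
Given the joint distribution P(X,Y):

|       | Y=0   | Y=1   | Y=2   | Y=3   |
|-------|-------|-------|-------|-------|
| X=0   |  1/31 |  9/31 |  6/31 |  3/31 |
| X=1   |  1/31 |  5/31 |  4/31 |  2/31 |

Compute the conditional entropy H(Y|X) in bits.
1.7202 bits

H(Y|X) = H(X,Y) - H(X)

H(X,Y) = -Σ_{x,y} P(x,y) log₂ P(x,y). Per-cell terms -P(x,y)·log₂P(x,y):
  X=0: 0.15981, 0.51801, 0.45856, 0.32605
  X=1: 0.15981, 0.42456, 0.38119, 0.25511
Sum of the 8 terms: H(X,Y) = 2.6831 bits

Marginal of X (row sums):
  P(X=0) = 1/31 + 9/31 + 6/31 + 3/31 = 19/31
  P(X=1) = 1/31 + 5/31 + 4/31 + 2/31 = 12/31
H(X) = -[(19/31)·log₂(19/31) + (12/31)·log₂(12/31)]
  = 0.43287 + 0.53003 = 0.9629 bits

H(Y|X) = H(X,Y) - H(X) = 2.6831 - 0.9629 = 1.7202 bits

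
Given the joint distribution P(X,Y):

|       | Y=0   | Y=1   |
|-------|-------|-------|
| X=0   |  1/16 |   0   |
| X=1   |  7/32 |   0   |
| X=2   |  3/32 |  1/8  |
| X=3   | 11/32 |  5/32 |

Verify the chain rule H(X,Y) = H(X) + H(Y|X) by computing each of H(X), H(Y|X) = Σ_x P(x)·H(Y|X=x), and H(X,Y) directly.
H(X) = 1.7093 bits, H(Y|X) = 0.6635 bits, H(X,Y) = 2.3728 bits

Marginal of X (row sums):
  P(X=0) = 1/16 + 0 = 1/16
  P(X=1) = 7/32 + 0 = 7/32
  P(X=2) = 3/32 + 1/8 = 7/32
  P(X=3) = 11/32 + 5/32 = 1/2
H(X) = -[(1/16)·log₂(1/16) + (7/32)·log₂(7/32) + (7/32)·log₂(7/32) + (1/2)·log₂(1/2)]
  = 0.25000 + 0.47964 + 0.47964 + 0.50000 = 1.7093 bits

H(Y|X) = Σ_x P(x)·H(Y|X=x):
  X=0: P(X=0) = 1/16, P(Y|X=0) = (1, 0) → H(Y|X=0) = 0.00000
  X=1: P(X=1) = 7/32, P(Y|X=1) = (1, 0) → H(Y|X=1) = 0.00000
  X=2: P(X=2) = 7/32, P(Y|X=2) = (3/7, 4/7) → H(Y|X=2) = 0.98523
  X=3: P(X=3) = 1/2, P(Y|X=3) = (11/16, 5/16) → H(Y|X=3) = 0.89604
H(Y|X) = (1/16)·0.00000 + (7/32)·0.00000 + (7/32)·0.98523 + (1/2)·0.89604 = 0.6635 bits

H(X,Y) = -Σ_{x,y} P(x,y) log₂ P(x,y). Per-cell terms -P(x,y)·log₂P(x,y):
  X=0: 0.25000, 0.00000
  X=1: 0.47964, 0.00000
  X=2: 0.32016, 0.37500
  X=3: 0.52957, 0.41845
  (cells with P = 0 contribute 0)
Sum of the 8 terms: H(X,Y) = 2.3728 bits

Chain rule check:
  H(X) + H(Y|X) = 1.7093 + 0.6635 = 2.3728 bits
  H(X,Y) = 2.3728 bits
✓ Chain rule verified.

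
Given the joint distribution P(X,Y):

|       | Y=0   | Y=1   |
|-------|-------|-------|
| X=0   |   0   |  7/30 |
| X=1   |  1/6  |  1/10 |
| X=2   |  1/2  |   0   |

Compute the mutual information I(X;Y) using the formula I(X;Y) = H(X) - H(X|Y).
0.6638 bits

I(X;Y) = H(X) - H(X|Y)

Marginal of X (row sums):
  P(X=0) = 0 + 7/30 = 7/30
  P(X=1) = 1/6 + 1/10 = 4/15
  P(X=2) = 1/2 + 0 = 1/2
H(X) = -[(7/30)·log₂(7/30) + (4/15)·log₂(4/15) + (1/2)·log₂(1/2)]
  = 0.4899 + 0.5085 + 0.5000 = 1.4984 bits

Marginal of Y (column sums):
  P(Y=0) = 0 + 1/6 + 1/2 = 2/3
  P(Y=1) = 7/30 + 1/10 + 0 = 1/3
H(X|Y) = Σ_y P(y)·H(X|Y=y):
  Y=0: P(Y=0) = 2/3, P(X|Y=0) = (0, 1/4, 3/4) → H(X|Y=0) = 0.8113
  Y=1: P(Y=1) = 1/3, P(X|Y=1) = (7/10, 3/10, 0) → H(X|Y=1) = 0.8813
H(X|Y) = (2/3)·0.8113 + (1/3)·0.8813 = 0.8346 bits

I(X;Y) = H(X) - H(X|Y) = 1.4984 - 0.8346 = 0.6638 bits

Cross-check via I(X;Y) = H(X) + H(Y) - H(X,Y): computing H(Y) from the column sums and H(X,Y) from the 6 cells in the same way gives H(Y) = 0.9183 bits and H(X,Y) = 1.7529 bits, so
I(X;Y) = 1.4984 + 0.9183 - 1.7529 = 0.6638 bits ✓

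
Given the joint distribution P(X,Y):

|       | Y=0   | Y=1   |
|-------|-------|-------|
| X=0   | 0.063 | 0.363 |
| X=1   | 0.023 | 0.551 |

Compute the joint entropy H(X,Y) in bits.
1.3809 bits

H(X,Y) = -Σ_{x,y} P(x,y) log₂ P(x,y). Per-cell terms -P(x,y)·log₂P(x,y):
  X=0: 0.25128, 0.53069
  X=1: 0.12517, 0.47379
Sum of the 4 terms: H(X,Y) = 1.3809 bits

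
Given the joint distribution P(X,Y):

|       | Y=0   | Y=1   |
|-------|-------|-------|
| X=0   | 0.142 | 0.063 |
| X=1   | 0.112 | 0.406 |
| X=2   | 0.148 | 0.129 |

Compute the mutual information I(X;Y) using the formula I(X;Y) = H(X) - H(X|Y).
0.1234 bits

I(X;Y) = H(X) - H(X|Y)

Marginal of X (row sums):
  P(X=0) = 0.142 + 0.063 = 0.205
  P(X=1) = 0.112 + 0.406 = 0.518
  P(X=2) = 0.148 + 0.129 = 0.277
H(X) = -[0.205·log₂(0.205) + 0.518·log₂(0.518) + 0.277·log₂(0.277)]
  = 0.46869 + 0.49157 + 0.51302 = 1.47328 bits

Marginal of Y (column sums):
  P(Y=0) = 0.142 + 0.112 + 0.148 = 0.402
  P(Y=1) = 0.063 + 0.406 + 0.129 = 0.598
H(X|Y) = Σ_y P(y)·H(X|Y=y):
  Y=0: P(Y=0) = 0.402, P(X|Y=0) = (71/201, 56/201, 74/201) → H(X|Y=0) = 1.57472
  Y=1: P(Y=1) = 0.598, P(X|Y=1) = (63/598, 203/299, 129/598) → H(X|Y=1) = 1.19868
H(X|Y) = 0.402·1.57472 + 0.598·1.19868 = 1.34985 bits

I(X;Y) = H(X) - H(X|Y) = 1.47328 - 1.34985 = 0.1234 bits

Cross-check via I(X;Y) = H(X) + H(Y) - H(X,Y): computing H(Y) from the column sums and H(X,Y) from the 6 cells in the same way gives H(Y) = 0.97211 bits and H(X,Y) = 2.32195 bits, so
I(X;Y) = 1.47328 + 0.97211 - 2.32195 = 0.1234 bits ✓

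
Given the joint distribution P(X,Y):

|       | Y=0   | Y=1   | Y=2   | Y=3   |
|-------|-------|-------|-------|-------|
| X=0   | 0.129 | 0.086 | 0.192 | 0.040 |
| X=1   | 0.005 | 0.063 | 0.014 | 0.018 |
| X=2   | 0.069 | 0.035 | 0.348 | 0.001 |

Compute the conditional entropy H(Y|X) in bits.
1.4148 bits

H(Y|X) = H(X,Y) - H(X)

H(X,Y) = -Σ_{x,y} P(x,y) log₂ P(x,y). Per-cell terms -P(x,y)·log₂P(x,y):
  X=0: 0.3811, 0.3044, 0.4571, 0.1858
  X=1: 0.0382, 0.2513, 0.0862, 0.1043
  X=2: 0.2662, 0.1693, 0.5299, 0.0100
Sum of the 12 terms: H(X,Y) = 2.7838 bits

Marginal of X (row sums):
  P(X=0) = 0.129 + 0.086 + 0.192 + 0.040 = 0.447
  P(X=1) = 0.005 + 0.063 + 0.014 + 0.018 = 0.100
  P(X=2) = 0.069 + 0.035 + 0.348 + 0.001 = 0.453
H(X) = -[0.447·log₂(0.447) + 0.100·log₂(0.100) + 0.453·log₂(0.453)]
  = 0.5193 + 0.3322 + 0.5175 = 1.3690 bits

H(Y|X) = H(X,Y) - H(X) = 2.7838 - 1.3690 = 1.4148 bits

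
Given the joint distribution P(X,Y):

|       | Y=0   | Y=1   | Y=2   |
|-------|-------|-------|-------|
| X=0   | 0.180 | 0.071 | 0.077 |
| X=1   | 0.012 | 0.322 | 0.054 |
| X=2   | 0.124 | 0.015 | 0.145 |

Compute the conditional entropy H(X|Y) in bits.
1.1342 bits

H(X|Y) = H(X,Y) - H(Y)

H(X,Y) = -Σ_{x,y} P(x,y) log₂ P(x,y). Per-cell terms -P(x,y)·log₂P(x,y):
  X=0: 0.4453, 0.2709, 0.2848
  X=1: 0.0766, 0.5264, 0.2274
  X=2: 0.3734, 0.0909, 0.4040
Sum of the 9 terms: H(X,Y) = 2.6997 bits

Marginal of Y (column sums):
  P(Y=0) = 0.180 + 0.012 + 0.124 = 0.316
  P(Y=1) = 0.071 + 0.322 + 0.015 = 0.408
  P(Y=2) = 0.077 + 0.054 + 0.145 = 0.276
H(Y) = -[0.316·log₂(0.316) + 0.408·log₂(0.408) + 0.276·log₂(0.276)]
  = 0.5252 + 0.5277 + 0.5126 = 1.5655 bits

H(X|Y) = H(X,Y) - H(Y) = 2.6997 - 1.5655 = 1.1342 bits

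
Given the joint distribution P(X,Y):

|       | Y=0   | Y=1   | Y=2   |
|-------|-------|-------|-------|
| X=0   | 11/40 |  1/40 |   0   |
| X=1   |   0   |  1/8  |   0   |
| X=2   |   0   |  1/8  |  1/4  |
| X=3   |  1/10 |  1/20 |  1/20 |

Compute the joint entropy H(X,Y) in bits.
2.6596 bits

H(X,Y) = -Σ_{x,y} P(x,y) log₂ P(x,y). Per-cell terms -P(x,y)·log₂P(x,y):
  X=0: 0.5122, 0.1330, 0.0000
  X=1: 0.0000, 0.3750, 0.0000
  X=2: 0.0000, 0.3750, 0.5000
  X=3: 0.3322, 0.2161, 0.2161
  (cells with P = 0 contribute 0)
Sum of the 12 terms: H(X,Y) = 2.6596 bits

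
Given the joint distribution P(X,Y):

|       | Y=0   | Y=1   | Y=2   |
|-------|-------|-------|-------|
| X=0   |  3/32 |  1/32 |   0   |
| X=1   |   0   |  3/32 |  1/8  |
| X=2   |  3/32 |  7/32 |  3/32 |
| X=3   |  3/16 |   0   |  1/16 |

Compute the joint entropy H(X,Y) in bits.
2.9943 bits

H(X,Y) = -Σ_{x,y} P(x,y) log₂ P(x,y). Per-cell terms -P(x,y)·log₂P(x,y):
  X=0: 0.3201598, 0.1562500, 0.0000000
  X=1: 0.0000000, 0.3201598, 0.3750000
  X=2: 0.3201598, 0.4796411, 0.3201598
  X=3: 0.4528195, 0.0000000, 0.2500000
  (cells with P = 0 contribute 0)
Sum of the 12 terms: H(X,Y) = 2.9943 bits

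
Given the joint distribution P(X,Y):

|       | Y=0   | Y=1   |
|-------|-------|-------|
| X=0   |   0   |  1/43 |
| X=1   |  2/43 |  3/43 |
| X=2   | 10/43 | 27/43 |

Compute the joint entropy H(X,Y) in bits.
1.5110 bits

H(X,Y) = -Σ_{x,y} P(x,y) log₂ P(x,y). Per-cell terms -P(x,y)·log₂P(x,y):
  X=0: 0.00000, 0.12619
  X=1: 0.20587, 0.26800
  X=2: 0.48938, 0.42156
  (cells with P = 0 contribute 0)
Sum of the 6 terms: H(X,Y) = 1.5110 bits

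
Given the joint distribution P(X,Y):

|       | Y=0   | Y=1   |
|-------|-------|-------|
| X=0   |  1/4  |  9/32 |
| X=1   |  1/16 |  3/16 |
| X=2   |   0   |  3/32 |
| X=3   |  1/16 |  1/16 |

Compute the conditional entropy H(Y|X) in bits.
0.8577 bits

H(Y|X) = H(X,Y) - H(X)

H(X,Y) = -Σ_{x,y} P(x,y) log₂ P(x,y). Per-cell terms -P(x,y)·log₂P(x,y):
  X=0: 0.50000, 0.51471
  X=1: 0.25000, 0.45282
  X=2: 0.00000, 0.32016
  X=3: 0.25000, 0.25000
  (cells with P = 0 contribute 0)
Sum of the 8 terms: H(X,Y) = 2.53769 bits

Marginal of X (row sums):
  P(X=0) = 1/4 + 9/32 = 17/32
  P(X=1) = 1/16 + 3/16 = 1/4
  P(X=2) = 0 + 3/32 = 3/32
  P(X=3) = 1/16 + 1/16 = 1/8
H(X) = -[(17/32)·log₂(17/32) + (1/4)·log₂(1/4) + (3/32)·log₂(3/32) + (1/8)·log₂(1/8)]
  = 0.48479 + 0.50000 + 0.32016 + 0.37500 = 1.67995 bits

H(Y|X) = H(X,Y) - H(X) = 2.53769 - 1.67995 = 0.8577 bits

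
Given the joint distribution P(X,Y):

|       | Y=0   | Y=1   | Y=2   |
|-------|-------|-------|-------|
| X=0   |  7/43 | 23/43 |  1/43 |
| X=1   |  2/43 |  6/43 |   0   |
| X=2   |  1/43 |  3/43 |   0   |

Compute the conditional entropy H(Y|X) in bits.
0.9214 bits

H(Y|X) = H(X,Y) - H(X)

H(X,Y) = -Σ_{x,y} P(x,y) log₂ P(x,y). Per-cell terms -P(x,y)·log₂P(x,y):
  X=0: 0.426334, 0.482841, 0.126192
  X=1: 0.205873, 0.396461, 0.000000
  X=2: 0.126192, 0.267998, 0.000000
  (cells with P = 0 contribute 0)
Sum of the 9 terms: H(X,Y) = 2.03189 bits

Marginal of X (row sums):
  P(X=0) = 7/43 + 23/43 + 1/43 = 31/43
  P(X=1) = 2/43 + 6/43 + 0 = 8/43
  P(X=2) = 1/43 + 3/43 + 0 = 4/43
H(X) = -[(31/43)·log₂(31/43) + (8/43)·log₂(8/43) + (4/43)·log₂(4/43)]
  = 0.340328 + 0.451398 + 0.318722 = 1.11045 bits

H(Y|X) = H(X,Y) - H(X) = 2.03189 - 1.11045 = 0.9214 bits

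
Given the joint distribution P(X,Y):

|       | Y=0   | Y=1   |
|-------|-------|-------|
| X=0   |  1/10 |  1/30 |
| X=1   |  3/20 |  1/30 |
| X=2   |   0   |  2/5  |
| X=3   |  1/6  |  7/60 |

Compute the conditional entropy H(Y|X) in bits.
0.5105 bits

H(Y|X) = H(X,Y) - H(X)

H(X,Y) = -Σ_{x,y} P(x,y) log₂ P(x,y). Per-cell terms -P(x,y)·log₂P(x,y):
  X=0: 0.3322, 0.1636
  X=1: 0.4105, 0.1636
  X=2: 0.0000, 0.5288
  X=3: 0.4308, 0.3616
  (cells with P = 0 contribute 0)
Sum of the 8 terms: H(X,Y) = 2.3911 bits

Marginal of X (row sums):
  P(X=0) = 1/10 + 1/30 = 2/15
  P(X=1) = 3/20 + 1/30 = 11/60
  P(X=2) = 0 + 2/5 = 2/5
  P(X=3) = 1/6 + 7/60 = 17/60
H(X) = -[(2/15)·log₂(2/15) + (11/60)·log₂(11/60) + (2/5)·log₂(2/5) + (17/60)·log₂(17/60)]
  = 0.3876 + 0.4487 + 0.5288 + 0.5155 = 1.8806 bits

H(Y|X) = H(X,Y) - H(X) = 2.3911 - 1.8806 = 0.5105 bits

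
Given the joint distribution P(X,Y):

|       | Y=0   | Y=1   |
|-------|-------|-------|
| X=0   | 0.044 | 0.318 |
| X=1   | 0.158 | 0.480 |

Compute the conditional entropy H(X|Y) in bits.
0.9269 bits

H(X|Y) = H(X,Y) - H(Y)

H(X,Y) = -Σ_{x,y} P(x,y) log₂ P(x,y). Per-cell terms -P(x,y)·log₂P(x,y):
  X=0: 0.1983, 0.5256
  X=1: 0.4206, 0.5083
Sum of the 4 terms: H(X,Y) = 1.6528 bits

Marginal of Y (column sums):
  P(Y=0) = 0.044 + 0.158 = 0.202
  P(Y=1) = 0.318 + 0.480 = 0.798
H(Y) = -[0.202·log₂(0.202) + 0.798·log₂(0.798)]
  = 0.4661 + 0.2598 = 0.7259 bits

H(X|Y) = H(X,Y) - H(Y) = 1.6528 - 0.7259 = 0.9269 bits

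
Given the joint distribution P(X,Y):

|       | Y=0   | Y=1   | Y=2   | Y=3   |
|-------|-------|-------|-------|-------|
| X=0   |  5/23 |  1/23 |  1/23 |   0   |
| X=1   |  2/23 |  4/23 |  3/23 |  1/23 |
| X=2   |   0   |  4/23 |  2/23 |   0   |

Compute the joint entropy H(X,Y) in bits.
2.9425 bits

H(X,Y) = -Σ_{x,y} P(x,y) log₂ P(x,y). Per-cell terms -P(x,y)·log₂P(x,y):
  X=0: 0.47862, 0.19668, 0.19668, 0.00000
  X=1: 0.30640, 0.43888, 0.38330, 0.19668
  X=2: 0.00000, 0.43888, 0.30640, 0.00000
  (cells with P = 0 contribute 0)
Sum of the 12 terms: H(X,Y) = 2.9425 bits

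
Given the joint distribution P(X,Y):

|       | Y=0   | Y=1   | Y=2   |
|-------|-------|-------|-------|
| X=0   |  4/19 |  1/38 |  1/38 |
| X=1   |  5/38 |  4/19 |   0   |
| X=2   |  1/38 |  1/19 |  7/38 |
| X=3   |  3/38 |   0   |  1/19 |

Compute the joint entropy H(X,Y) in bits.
2.9317 bits

H(X,Y) = -Σ_{x,y} P(x,y) log₂ P(x,y). Per-cell terms -P(x,y)·log₂P(x,y):
  X=0: 0.4732, 0.1381, 0.1381
  X=1: 0.3850, 0.4732, 0.0000
  X=2: 0.1381, 0.2236, 0.4496
  X=3: 0.2892, 0.0000, 0.2236
  (cells with P = 0 contribute 0)
Sum of the 12 terms: H(X,Y) = 2.9317 bits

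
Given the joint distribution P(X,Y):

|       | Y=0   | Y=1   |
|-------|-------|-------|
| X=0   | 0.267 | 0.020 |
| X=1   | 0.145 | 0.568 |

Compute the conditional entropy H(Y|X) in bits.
0.6242 bits

H(Y|X) = H(X,Y) - H(X)

H(X,Y) = -Σ_{x,y} P(x,y) log₂ P(x,y). Per-cell terms -P(x,y)·log₂P(x,y):
  X=0: 0.50866, 0.11288
  X=1: 0.40395, 0.46351
Sum of the 4 terms: H(X,Y) = 1.4890 bits

Marginal of X (row sums):
  P(X=0) = 0.267 + 0.020 = 0.287
  P(X=1) = 0.145 + 0.568 = 0.713
H(X) = -[0.287·log₂(0.287) + 0.713·log₂(0.713)]
  = 0.51685 + 0.34796 = 0.8648 bits

H(Y|X) = H(X,Y) - H(X) = 1.4890 - 0.8648 = 0.6242 bits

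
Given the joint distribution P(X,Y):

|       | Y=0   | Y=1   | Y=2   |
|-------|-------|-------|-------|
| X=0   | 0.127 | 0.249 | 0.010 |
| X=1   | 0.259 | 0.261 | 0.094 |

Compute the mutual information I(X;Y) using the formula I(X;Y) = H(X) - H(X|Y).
0.0521 bits

I(X;Y) = H(X) - H(X|Y)

Marginal of X (row sums):
  P(X=0) = 0.127 + 0.249 + 0.010 = 0.386
  P(X=1) = 0.259 + 0.261 + 0.094 = 0.614
H(X) = -[0.386·log₂(0.386) + 0.614·log₂(0.614)]
  = 0.5301 + 0.4321 = 0.9622 bits

Marginal of Y (column sums):
  P(Y=0) = 0.127 + 0.259 = 0.386
  P(Y=1) = 0.249 + 0.261 = 0.510
  P(Y=2) = 0.010 + 0.094 = 0.104
H(X|Y) = Σ_y P(y)·H(X|Y=y):
  Y=0: P(Y=0) = 0.386, P(X|Y=0) = (127/386, 259/386) → H(X|Y=0) = 0.9139
  Y=1: P(Y=1) = 0.510, P(X|Y=1) = (83/170, 87/170) → H(X|Y=1) = 0.9996
  Y=2: P(Y=2) = 0.104, P(X|Y=2) = (5/52, 47/52) → H(X|Y=2) = 0.4567
H(X|Y) = 0.386·0.9139 + 0.510·0.9996 + 0.104·0.4567 = 0.9101 bits

I(X;Y) = H(X) - H(X|Y) = 0.9622 - 0.9101 = 0.0521 bits

Cross-check via I(X;Y) = H(X) + H(Y) - H(X,Y): computing H(Y) from the column sums and H(X,Y) from the 6 cells in the same way gives H(Y) = 1.3651 bits and H(X,Y) = 2.2752 bits, so
I(X;Y) = 0.9622 + 1.3651 - 2.2752 = 0.0521 bits ✓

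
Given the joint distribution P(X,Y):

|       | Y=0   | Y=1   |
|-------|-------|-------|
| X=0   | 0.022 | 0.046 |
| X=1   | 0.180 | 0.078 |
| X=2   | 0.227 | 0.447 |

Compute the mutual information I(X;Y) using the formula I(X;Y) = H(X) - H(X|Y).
0.0743 bits

I(X;Y) = H(X) - H(X|Y)

Marginal of X (row sums):
  P(X=0) = 0.022 + 0.046 = 0.068
  P(X=1) = 0.180 + 0.078 = 0.258
  P(X=2) = 0.227 + 0.447 = 0.674
H(X) = -[0.068·log₂(0.068) + 0.258·log₂(0.258) + 0.674·log₂(0.674)]
  = 0.2637 + 0.5043 + 0.3836 = 1.1516 bits

Marginal of Y (column sums):
  P(Y=0) = 0.022 + 0.180 + 0.227 = 0.429
  P(Y=1) = 0.046 + 0.078 + 0.447 = 0.571
H(X|Y) = Σ_y P(y)·H(X|Y=y):
  Y=0: P(Y=0) = 0.429, P(X|Y=0) = (2/39, 60/143, 227/429) → H(X|Y=0) = 1.2314
  Y=1: P(Y=1) = 0.571, P(X|Y=1) = (46/571, 78/571, 447/571) → H(X|Y=1) = 0.9616
H(X|Y) = 0.429·1.2314 + 0.571·0.9616 = 1.0773 bits

I(X;Y) = H(X) - H(X|Y) = 1.1516 - 1.0773 = 0.0743 bits

Cross-check via I(X;Y) = H(X) + H(Y) - H(X,Y): computing H(Y) from the column sums and H(X,Y) from the 6 cells in the same way gives H(Y) = 0.9854 bits and H(X,Y) = 2.0627 bits, so
I(X;Y) = 1.1516 + 0.9854 - 2.0627 = 0.0743 bits ✓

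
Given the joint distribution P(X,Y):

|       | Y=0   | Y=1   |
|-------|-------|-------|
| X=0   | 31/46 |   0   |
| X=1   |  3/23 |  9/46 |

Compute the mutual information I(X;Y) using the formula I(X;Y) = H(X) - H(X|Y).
0.3965 bits

I(X;Y) = H(X) - H(X|Y)

Marginal of X (row sums):
  P(X=0) = 31/46 + 0 = 31/46
  P(X=1) = 3/23 + 9/46 = 15/46
H(X) = -[(31/46)·log₂(31/46) + (15/46)·log₂(15/46)]
  = 0.38370 + 0.52718 = 0.91088 bits

Marginal of Y (column sums):
  P(Y=0) = 31/46 + 3/23 = 37/46
  P(Y=1) = 0 + 9/46 = 9/46
H(X|Y) = Σ_y P(y)·H(X|Y=y):
  Y=0: P(Y=0) = 37/46, P(X|Y=0) = (31/37, 6/37) → H(X|Y=0) = 0.63946
  Y=1: P(Y=1) = 9/46, P(X|Y=1) = (0, 1) → H(X|Y=1) = 0.00000
H(X|Y) = (37/46)·0.63946 + (9/46)·0.00000 = 0.51435 bits

I(X;Y) = H(X) - H(X|Y) = 0.91088 - 0.51435 = 0.3965 bits

Cross-check via I(X;Y) = H(X) + H(Y) - H(X,Y): computing H(Y) from the column sums and H(X,Y) from the 4 cells in the same way gives H(Y) = 0.71315 bits and H(X,Y) = 1.22749 bits, so
I(X;Y) = 0.91088 + 0.71315 - 1.22749 = 0.3965 bits ✓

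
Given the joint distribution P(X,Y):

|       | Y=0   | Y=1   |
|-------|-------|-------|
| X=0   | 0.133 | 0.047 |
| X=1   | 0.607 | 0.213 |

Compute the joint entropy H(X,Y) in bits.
1.5068 bits

H(X,Y) = -Σ_{x,y} P(x,y) log₂ P(x,y). Per-cell terms -P(x,y)·log₂P(x,y):
  X=0: 0.3871, 0.2073
  X=1: 0.4372, 0.4752
Sum of the 4 terms: H(X,Y) = 1.5068 bits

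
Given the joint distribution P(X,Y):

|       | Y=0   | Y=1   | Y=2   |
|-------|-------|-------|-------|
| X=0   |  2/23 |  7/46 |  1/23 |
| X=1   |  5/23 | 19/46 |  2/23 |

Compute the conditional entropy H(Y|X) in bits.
1.3693 bits

H(Y|X) = H(X,Y) - H(X)

H(X,Y) = -Σ_{x,y} P(x,y) log₂ P(x,y). Per-cell terms -P(x,y)·log₂P(x,y):
  X=0: 0.3064, 0.4133, 0.1967
  X=1: 0.4786, 0.5269, 0.3064
Sum of the 6 terms: H(X,Y) = 2.2283 bits

Marginal of X (row sums):
  P(X=0) = 2/23 + 7/46 + 1/23 = 13/46
  P(X=1) = 5/23 + 19/46 + 2/23 = 33/46
H(X) = -[(13/46)·log₂(13/46) + (33/46)·log₂(33/46)]
  = 0.5152 + 0.3438 = 0.8590 bits

H(Y|X) = H(X,Y) - H(X) = 2.2283 - 0.8590 = 1.3693 bits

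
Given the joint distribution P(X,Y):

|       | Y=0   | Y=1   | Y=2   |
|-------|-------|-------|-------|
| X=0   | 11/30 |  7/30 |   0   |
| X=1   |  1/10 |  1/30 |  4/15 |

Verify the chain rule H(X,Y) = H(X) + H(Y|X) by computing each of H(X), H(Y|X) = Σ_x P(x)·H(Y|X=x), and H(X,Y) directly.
H(X) = 0.9710 bits, H(Y|X) = 1.0539 bits, H(X,Y) = 2.0249 bits

Marginal of X (row sums):
  P(X=0) = 11/30 + 7/30 + 0 = 3/5
  P(X=1) = 1/10 + 1/30 + 4/15 = 2/5
H(X) = -[(3/5)·log₂(3/5) + (2/5)·log₂(2/5)]
  = 0.4422 + 0.5288 = 0.9710 bits

H(Y|X) = Σ_x P(x)·H(Y|X=x):
  X=0: P(X=0) = 3/5, P(Y|X=0) = (11/18, 7/18, 0) → H(Y|X=0) = 0.9641
  X=1: P(X=1) = 2/5, P(Y|X=1) = (1/4, 1/12, 2/3) → H(Y|X=1) = 1.1887
H(Y|X) = (3/5)·0.9641 + (2/5)·1.1887 = 1.0539 bits

H(X,Y) = -Σ_{x,y} P(x,y) log₂ P(x,y). Per-cell terms -P(x,y)·log₂P(x,y):
  X=0: 0.5307, 0.4899, 0.0000
  X=1: 0.3322, 0.1636, 0.5085
  (cells with P = 0 contribute 0)
Sum of the 6 terms: H(X,Y) = 2.0249 bits

Chain rule check:
  H(X) + H(Y|X) = 0.9710 + 1.0539 = 2.0249 bits
  H(X,Y) = 2.0249 bits
✓ Chain rule verified.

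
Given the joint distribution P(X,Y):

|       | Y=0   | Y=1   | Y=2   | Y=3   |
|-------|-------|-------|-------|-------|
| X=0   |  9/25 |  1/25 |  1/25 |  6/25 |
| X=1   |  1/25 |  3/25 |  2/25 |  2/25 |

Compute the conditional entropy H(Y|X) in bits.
1.6277 bits

H(Y|X) = H(X,Y) - H(X)

H(X,Y) = -Σ_{x,y} P(x,y) log₂ P(x,y). Per-cell terms -P(x,y)·log₂P(x,y):
  X=0: 0.53062, 0.18575, 0.18575, 0.49413
  X=1: 0.18575, 0.36707, 0.29151, 0.29151
Sum of the 8 terms: H(X,Y) = 2.5321 bits

Marginal of X (row sums):
  P(X=0) = 9/25 + 1/25 + 1/25 + 6/25 = 17/25
  P(X=1) = 1/25 + 3/25 + 2/25 + 2/25 = 8/25
H(X) = -[(17/25)·log₂(17/25) + (8/25)·log₂(8/25)]
  = 0.37835 + 0.52603 = 0.9044 bits

H(Y|X) = H(X,Y) - H(X) = 2.5321 - 0.9044 = 1.6277 bits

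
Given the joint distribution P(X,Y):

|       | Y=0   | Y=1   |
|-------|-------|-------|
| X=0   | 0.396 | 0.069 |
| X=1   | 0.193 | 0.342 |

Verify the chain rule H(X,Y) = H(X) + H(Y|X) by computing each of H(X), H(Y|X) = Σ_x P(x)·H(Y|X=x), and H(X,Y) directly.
H(X) = 0.9965 bits, H(Y|X) = 0.7864 bits, H(X,Y) = 1.7828 bits

Marginal of X (row sums):
  P(X=0) = 0.396 + 0.069 = 0.465
  P(X=1) = 0.193 + 0.342 = 0.535
H(X) = -[0.465·log₂(0.465) + 0.535·log₂(0.535)]
  = 0.51368 + 0.48278 = 0.9965 bits

H(Y|X) = Σ_x P(x)·H(Y|X=x):
  X=0: P(X=0) = 0.465, P(Y|X=0) = (132/155, 23/155) → H(Y|X=0) = 0.60579
  X=1: P(X=1) = 0.535, P(Y|X=1) = (193/535, 342/535) → H(Y|X=1) = 0.94330
H(Y|X) = 0.465·0.60579 + 0.535·0.94330 = 0.7864 bits

H(X,Y) = -Σ_{x,y} P(x,y) log₂ P(x,y). Per-cell terms -P(x,y)·log₂P(x,y):
  X=0: 0.52923, 0.26615
  X=1: 0.45805, 0.52939
Sum of the 4 terms: H(X,Y) = 1.7828 bits

Chain rule check:
  H(X) + H(Y|X) = 0.9965 + 0.7864 = 1.7829 bits
  H(X,Y) = 1.7828 bits
✓ Chain rule verified (Δ = 0.0001 is 4-dp rounding noise: each of the three values was rounded independently).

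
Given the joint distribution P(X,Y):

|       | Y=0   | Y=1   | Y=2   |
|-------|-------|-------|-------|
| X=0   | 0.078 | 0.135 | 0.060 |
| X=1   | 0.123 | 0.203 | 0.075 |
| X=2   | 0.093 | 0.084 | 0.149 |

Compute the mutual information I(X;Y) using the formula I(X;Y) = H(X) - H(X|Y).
0.0596 bits

I(X;Y) = H(X) - H(X|Y)

Marginal of X (row sums):
  P(X=0) = 0.078 + 0.135 + 0.060 = 0.273
  P(X=1) = 0.123 + 0.203 + 0.075 = 0.401
  P(X=2) = 0.093 + 0.084 + 0.149 = 0.326
H(X) = -[0.273·log₂(0.273) + 0.401·log₂(0.401) + 0.326·log₂(0.326)]
  = 0.511336 + 0.528649 + 0.527160 = 1.567145 bits

Marginal of Y (column sums):
  P(Y=0) = 0.078 + 0.123 + 0.093 = 0.294
  P(Y=1) = 0.135 + 0.203 + 0.084 = 0.422
  P(Y=2) = 0.060 + 0.075 + 0.149 = 0.284
H(X|Y) = Σ_y P(y)·H(X|Y=y):
  Y=0: P(Y=0) = 0.294, P(X|Y=0) = (13/49, 41/98, 31/98) → H(X|Y=0) = 1.559086
  Y=1: P(Y=1) = 0.422, P(X|Y=1) = (135/422, 203/422, 42/211) → H(X|Y=1) = 1.497431
  Y=2: P(Y=2) = 0.284, P(X|Y=2) = (15/71, 75/284, 149/284) → H(X|Y=2) = 1.469356
H(X|Y) = 0.294·1.559086 + 0.422·1.497431 + 0.284·1.469356 = 1.507584 bits

I(X;Y) = H(X) - H(X|Y) = 1.567145 - 1.507584 = 0.0596 bits

Cross-check via I(X;Y) = H(X) + H(Y) - H(X,Y): computing H(Y) from the column sums and H(X,Y) from the 9 cells in the same way gives H(Y) = 1.560249 bits and H(X,Y) = 3.067833 bits, so
I(X;Y) = 1.567145 + 1.560249 - 3.067833 = 0.0596 bits ✓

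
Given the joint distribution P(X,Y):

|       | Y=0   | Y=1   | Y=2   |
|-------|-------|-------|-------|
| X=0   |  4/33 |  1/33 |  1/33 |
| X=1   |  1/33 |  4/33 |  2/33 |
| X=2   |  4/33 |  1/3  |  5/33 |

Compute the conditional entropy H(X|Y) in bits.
1.2384 bits

H(X|Y) = H(X,Y) - H(Y)

H(X,Y) = -Σ_{x,y} P(x,y) log₂ P(x,y). Per-cell terms -P(x,y)·log₂P(x,y):
  X=0: 0.3690, 0.1529, 0.1529
  X=1: 0.1529, 0.3690, 0.2451
  X=2: 0.3690, 0.5283, 0.4125
Sum of the 9 terms: H(X,Y) = 2.7516 bits

Marginal of Y (column sums):
  P(Y=0) = 4/33 + 1/33 + 4/33 = 3/11
  P(Y=1) = 1/33 + 4/33 + 1/3 = 16/33
  P(Y=2) = 1/33 + 2/33 + 5/33 = 8/33
H(Y) = -[(3/11)·log₂(3/11) + (16/33)·log₂(16/33) + (8/33)·log₂(8/33)]
  = 0.5112 + 0.5064 + 0.4956 = 1.5132 bits

H(X|Y) = H(X,Y) - H(Y) = 2.7516 - 1.5132 = 1.2384 bits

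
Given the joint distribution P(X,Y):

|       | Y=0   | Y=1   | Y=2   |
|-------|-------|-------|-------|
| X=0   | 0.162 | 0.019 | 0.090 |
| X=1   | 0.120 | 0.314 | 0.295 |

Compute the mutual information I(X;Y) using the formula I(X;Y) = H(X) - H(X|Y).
0.1583 bits

I(X;Y) = H(X) - H(X|Y)

Marginal of X (row sums):
  P(X=0) = 0.162 + 0.019 + 0.090 = 0.271
  P(X=1) = 0.120 + 0.314 + 0.295 = 0.729
H(X) = -[0.271·log₂(0.271) + 0.729·log₂(0.729)]
  = 0.51047 + 0.33243 = 0.84290 bits

Marginal of Y (column sums):
  P(Y=0) = 0.162 + 0.120 = 0.282
  P(Y=1) = 0.019 + 0.314 = 0.333
  P(Y=2) = 0.090 + 0.295 = 0.385
H(X|Y) = Σ_y P(y)·H(X|Y=y):
  Y=0: P(Y=0) = 0.282, P(X|Y=0) = (27/47, 20/47) → H(X|Y=0) = 0.98394
  Y=1: P(Y=1) = 0.333, P(X|Y=1) = (19/333, 314/333) → H(X|Y=1) = 0.31565
  Y=2: P(Y=2) = 0.385, P(X|Y=2) = (18/77, 59/77) → H(X|Y=2) = 0.78452
H(X|Y) = 0.282·0.98394 + 0.333·0.31565 + 0.385·0.78452 = 0.68462 bits

I(X;Y) = H(X) - H(X|Y) = 0.84290 - 0.68462 = 0.1583 bits

Cross-check via I(X;Y) = H(X) + H(Y) - H(X,Y): computing H(Y) from the column sums and H(X,Y) from the 6 cells in the same way gives H(Y) = 1.57344 bits and H(X,Y) = 2.25806 bits, so
I(X;Y) = 0.84290 + 1.57344 - 2.25806 = 0.1583 bits ✓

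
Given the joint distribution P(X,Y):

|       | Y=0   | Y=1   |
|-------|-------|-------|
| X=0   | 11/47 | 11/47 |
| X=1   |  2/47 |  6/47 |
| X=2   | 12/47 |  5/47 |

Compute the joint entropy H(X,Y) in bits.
2.4004 bits

H(X,Y) = -Σ_{x,y} P(x,y) log₂ P(x,y). Per-cell terms -P(x,y)·log₂P(x,y):
  X=0: 0.49036, 0.49036
  X=1: 0.19381, 0.37910
  X=2: 0.50288, 0.34390
Sum of the 6 terms: H(X,Y) = 2.4004 bits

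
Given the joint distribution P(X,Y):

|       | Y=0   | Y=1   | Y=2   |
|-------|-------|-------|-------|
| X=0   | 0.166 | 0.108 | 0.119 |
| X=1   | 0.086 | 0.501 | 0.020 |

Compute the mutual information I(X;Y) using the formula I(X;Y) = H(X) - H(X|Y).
0.2401 bits

I(X;Y) = H(X) - H(X|Y)

Marginal of X (row sums):
  P(X=0) = 0.166 + 0.108 + 0.119 = 0.393
  P(X=1) = 0.086 + 0.501 + 0.020 = 0.607
H(X) = -[0.393·log₂(0.393) + 0.607·log₂(0.607)]
  = 0.52953 + 0.43718 = 0.9667 bits

Marginal of Y (column sums):
  P(Y=0) = 0.166 + 0.086 = 0.252
  P(Y=1) = 0.108 + 0.501 = 0.609
  P(Y=2) = 0.119 + 0.020 = 0.139
H(X|Y) = Σ_y P(y)·H(X|Y=y):
  Y=0: P(Y=0) = 0.252, P(X|Y=0) = (83/126, 43/126) → H(X|Y=0) = 0.92603
  Y=1: P(Y=1) = 0.609, P(X|Y=1) = (36/203, 167/203) → H(X|Y=1) = 0.67422
  Y=2: P(Y=2) = 0.139, P(X|Y=2) = (119/139, 20/139) → H(X|Y=2) = 0.59432
H(X|Y) = 0.252·0.92603 + 0.609·0.67422 + 0.139·0.59432 = 0.7266 bits

I(X;Y) = H(X) - H(X|Y) = 0.9667 - 0.7266 = 0.2401 bits

Cross-check via I(X;Y) = H(X) + H(Y) - H(X,Y): computing H(Y) from the column sums and H(X,Y) from the 6 cells in the same way gives H(Y) = 1.3325 bits and H(X,Y) = 2.0591 bits, so
I(X;Y) = 0.9667 + 1.3325 - 2.0591 = 0.2401 bits ✓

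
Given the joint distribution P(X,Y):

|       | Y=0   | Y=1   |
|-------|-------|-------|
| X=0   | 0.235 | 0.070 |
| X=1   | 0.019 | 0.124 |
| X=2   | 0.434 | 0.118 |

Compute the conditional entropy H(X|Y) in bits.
1.2326 bits

H(X|Y) = H(X,Y) - H(Y)

H(X,Y) = -Σ_{x,y} P(x,y) log₂ P(x,y). Per-cell terms -P(x,y)·log₂P(x,y):
  X=0: 0.49098, 0.26856
  X=1: 0.10864, 0.37344
  X=2: 0.52264, 0.36381
Sum of the 6 terms: H(X,Y) = 2.1281 bits

Marginal of Y (column sums):
  P(Y=0) = 0.235 + 0.019 + 0.434 = 0.688
  P(Y=1) = 0.070 + 0.124 + 0.118 = 0.312
H(Y) = -[0.688·log₂(0.688) + 0.312·log₂(0.312)]
  = 0.37119 + 0.52428 = 0.8955 bits

H(X|Y) = H(X,Y) - H(Y) = 2.1281 - 0.8955 = 1.2326 bits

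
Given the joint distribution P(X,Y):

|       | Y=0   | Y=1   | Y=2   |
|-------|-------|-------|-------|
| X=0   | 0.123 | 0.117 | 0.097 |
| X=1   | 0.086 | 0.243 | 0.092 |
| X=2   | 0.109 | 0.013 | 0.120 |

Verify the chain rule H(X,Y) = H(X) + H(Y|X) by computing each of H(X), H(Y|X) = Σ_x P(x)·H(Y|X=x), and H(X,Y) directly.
H(X) = 1.5496 bits, H(Y|X) = 1.4250 bits, H(X,Y) = 2.9746 bits

Marginal of X (row sums):
  P(X=0) = 0.123 + 0.117 + 0.097 = 0.337
  P(X=1) = 0.086 + 0.243 + 0.092 = 0.421
  P(X=2) = 0.109 + 0.013 + 0.120 = 0.242
H(X) = -[0.337·log₂(0.337) + 0.421·log₂(0.421) + 0.242·log₂(0.242)]
  = 0.52881 + 0.52545 + 0.49535 = 1.5496 bits

H(Y|X) = Σ_x P(x)·H(Y|X=x):
  X=0: P(X=0) = 0.337, P(Y|X=0) = (123/337, 117/337, 97/337) → H(Y|X=0) = 1.57775
  X=1: P(X=1) = 0.421, P(Y|X=1) = (86/421, 243/421, 92/421) → H(Y|X=1) = 1.40519
  X=2: P(X=2) = 0.242, P(Y|X=2) = (109/242, 13/242, 60/121) → H(Y|X=2) = 1.24670
H(Y|X) = 0.337·1.57775 + 0.421·1.40519 + 0.242·1.24670 = 1.4250 bits

H(X,Y) = -Σ_{x,y} P(x,y) log₂ P(x,y). Per-cell terms -P(x,y)·log₂P(x,y):
  X=0: 0.37186, 0.36216, 0.32649
  X=1: 0.30440, 0.49596, 0.31668
  X=2: 0.34854, 0.08145, 0.36707
Sum of the 9 terms: H(X,Y) = 2.9746 bits

Chain rule check:
  H(X) + H(Y|X) = 1.5496 + 1.4250 = 2.9746 bits
  H(X,Y) = 2.9746 bits
✓ Chain rule verified.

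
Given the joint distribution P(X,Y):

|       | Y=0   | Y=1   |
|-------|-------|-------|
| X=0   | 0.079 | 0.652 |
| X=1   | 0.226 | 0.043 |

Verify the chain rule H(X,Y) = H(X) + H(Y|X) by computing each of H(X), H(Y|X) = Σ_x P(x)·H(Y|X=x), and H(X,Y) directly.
H(X) = 0.8400 bits, H(Y|X) = 0.5317 bits, H(X,Y) = 1.3717 bits

Marginal of X (row sums):
  P(X=0) = 0.079 + 0.652 = 0.731
  P(X=1) = 0.226 + 0.043 = 0.269
H(X) = -[0.731·log₂(0.731) + 0.269·log₂(0.269)]
  = 0.33045 + 0.50957 = 0.8400 bits

H(Y|X) = Σ_x P(x)·H(Y|X=x):
  X=0: P(X=0) = 0.731, P(Y|X=0) = (79/731, 652/731) → H(Y|X=0) = 0.49407
  X=1: P(X=1) = 0.269, P(Y|X=1) = (226/269, 43/269) → H(Y|X=1) = 0.63395
H(Y|X) = 0.731·0.49407 + 0.269·0.63395 = 0.5317 bits

H(X,Y) = -Σ_{x,y} P(x,y) log₂ P(x,y). Per-cell terms -P(x,y)·log₂P(x,y):
  X=0: 0.28930, 0.40232
  X=1: 0.48491, 0.19520
Sum of the 4 terms: H(X,Y) = 1.3717 bits

Chain rule check:
  H(X) + H(Y|X) = 0.8400 + 0.5317 = 1.3717 bits
  H(X,Y) = 1.3717 bits
✓ Chain rule verified.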